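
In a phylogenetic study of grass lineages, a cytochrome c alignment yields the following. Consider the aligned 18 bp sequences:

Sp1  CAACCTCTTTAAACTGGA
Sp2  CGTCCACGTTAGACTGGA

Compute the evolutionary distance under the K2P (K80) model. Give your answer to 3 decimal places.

Of 18 sites, 2 differences are transitions and 3 are transversions, so P = 2/18 ≈ 0.111111 and Q = 3/18 ≈ 0.166667.
Under the Kimura two-parameter model, d = −½ ln(1 − 2P − Q) − ¼ ln(1 − 2Q).
1 − 2P − Q = 0.611111, giving −½ ln(0.611111) = 0.246238.
1 − 2Q = 0.666666, giving −¼ ln(0.666666) = 0.101367.
d = 0.246238 + 0.101367 = 0.347605.

0.348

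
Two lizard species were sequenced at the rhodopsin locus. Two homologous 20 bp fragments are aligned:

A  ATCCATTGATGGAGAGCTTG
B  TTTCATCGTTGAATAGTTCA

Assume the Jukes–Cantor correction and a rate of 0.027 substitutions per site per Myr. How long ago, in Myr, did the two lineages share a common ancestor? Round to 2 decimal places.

The sequences differ at 9 of 20 sites (1, 3, 7, 9, 12, 14, 17, 19, 20), so p = 9/20 = 0.45.
d = −(3/4) ln(1 − 4p/3) = −0.75 ln(1 − 0.6) = −0.75 ln(0.4)
  = −0.75 × (-0.916291) = 0.687218 substitutions/site.
Under a molecular clock d = 2μt, so t = d/(2μ) = 0.687218 / (2 × 0.027) = 12.73 Myr.

12.73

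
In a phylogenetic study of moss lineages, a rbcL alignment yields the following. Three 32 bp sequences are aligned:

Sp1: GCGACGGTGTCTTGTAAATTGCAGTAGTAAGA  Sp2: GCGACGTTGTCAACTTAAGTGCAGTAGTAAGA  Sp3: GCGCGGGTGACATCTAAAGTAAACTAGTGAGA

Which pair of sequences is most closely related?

Sp1–Sp2: 6/32 differ, p = 0.188, d = 0.216.
Sp1–Sp3: 10/32 differ, p = 0.313, d = 0.404.
Sp2–Sp3: 10/32 differ, p = 0.313, d = 0.404.
The smallest distance is between Sp1 and Sp2.

Sp1 and Sp2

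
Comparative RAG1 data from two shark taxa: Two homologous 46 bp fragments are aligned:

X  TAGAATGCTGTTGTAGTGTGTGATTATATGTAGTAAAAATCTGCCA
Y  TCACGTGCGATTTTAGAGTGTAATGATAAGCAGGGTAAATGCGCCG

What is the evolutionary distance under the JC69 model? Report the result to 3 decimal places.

The sequences differ at 18 of 46 sites, so p = 18/46 ≈ 0.391304.
d = −(3/4) ln(1 − 4p/3) = −0.75 ln(1 − 0.521739) = −0.75 ln(0.478261)
  = −0.75 × (-0.737599) = 0.553199 substitutions/site.

0.553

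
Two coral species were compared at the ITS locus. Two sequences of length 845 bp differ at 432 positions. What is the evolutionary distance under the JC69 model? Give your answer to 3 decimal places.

0.858

p = 432/845 ≈ 0.511243.
d = −(3/4) ln(1 − 4p/3) = −0.75 ln(1 − 0.681657) = −0.75 ln(0.318343)
  = −0.75 × (-1.144626) = 0.858470 substitutions/site.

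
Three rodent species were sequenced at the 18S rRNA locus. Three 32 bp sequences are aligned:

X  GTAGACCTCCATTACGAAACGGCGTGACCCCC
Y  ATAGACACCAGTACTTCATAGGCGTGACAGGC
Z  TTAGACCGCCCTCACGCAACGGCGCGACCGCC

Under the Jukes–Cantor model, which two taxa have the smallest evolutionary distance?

X–Y: 15/32 differ, p = 0.469, d = 0.736.
X–Z: 7/32 differ, p = 0.219, d = 0.259.
Y–Z: 14/32 differ, p = 0.438, d = 0.657.
The smallest distance is between X and Z.

X and Z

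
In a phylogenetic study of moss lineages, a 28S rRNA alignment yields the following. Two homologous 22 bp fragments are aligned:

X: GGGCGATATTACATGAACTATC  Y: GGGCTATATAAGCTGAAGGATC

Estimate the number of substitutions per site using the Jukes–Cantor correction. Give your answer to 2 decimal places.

0.34

The sequences differ at 6 of 22 sites (5, 10, 12, 13, 18, 19), so p = 6/22 ≈ 0.272727.
d = −(3/4) ln(1 − 4p/3) = −0.75 ln(1 − 0.363636) = −0.75 ln(0.636364)
  = −0.75 × (-0.451985) = 0.338989 substitutions/site.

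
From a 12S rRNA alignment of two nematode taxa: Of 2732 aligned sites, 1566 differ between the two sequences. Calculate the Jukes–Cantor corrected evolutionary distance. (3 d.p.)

1.084

p = 1566/2732 ≈ 0.573206.
d = −(3/4) ln(1 − 4p/3) = −0.75 ln(1 − 0.764275) = −0.75 ln(0.235725)
  = −0.75 × (-1.445089) = 1.083817 substitutions/site.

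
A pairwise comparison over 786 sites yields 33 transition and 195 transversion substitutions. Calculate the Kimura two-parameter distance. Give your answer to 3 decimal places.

P = 33/786 ≈ 0.041985 and Q = 195/786 ≈ 0.248092.
Under the Kimura two-parameter model, d = −½ ln(1 − 2P − Q) − ¼ ln(1 − 2Q).
1 − 2P − Q = 0.667938, giving −½ ln(0.667938) = 0.201780.
1 − 2Q = 0.503816, giving −¼ ln(0.503816) = 0.171386.
d = 0.201780 + 0.171386 = 0.373166.

0.373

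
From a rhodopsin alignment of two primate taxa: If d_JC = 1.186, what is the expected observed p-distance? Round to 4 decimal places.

0.5957

p = (3/4)(1 − e^(−4d/3)) = 0.75 × (1 − e^(-1.581333)) = 0.75 × (1 − 0.205701) = 0.595724.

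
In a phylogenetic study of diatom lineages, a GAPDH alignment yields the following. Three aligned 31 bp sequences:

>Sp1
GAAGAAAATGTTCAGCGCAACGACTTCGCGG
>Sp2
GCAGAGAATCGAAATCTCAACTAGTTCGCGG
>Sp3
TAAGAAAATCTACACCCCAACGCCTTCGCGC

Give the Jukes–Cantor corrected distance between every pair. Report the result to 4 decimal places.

d(Sp1,Sp2) = 0.4217, d(Sp1,Sp3) = 0.2687, d(Sp2,Sp3) = 0.4806

Sp1–Sp2: 10/31 sites differ → p ≈ 0.322581, d = −0.75 ln(1 − 0.430108) = 0.421731 ≈ 0.4217.
Sp1–Sp3: 7/31 sites differ → p ≈ 0.225806, d = −0.75 ln(1 − 0.301075) = 0.268659 ≈ 0.2687.
Sp2–Sp3: 11/31 sites differ → p ≈ 0.354839, d = −0.75 ln(1 − 0.473119) = 0.480585 ≈ 0.4806.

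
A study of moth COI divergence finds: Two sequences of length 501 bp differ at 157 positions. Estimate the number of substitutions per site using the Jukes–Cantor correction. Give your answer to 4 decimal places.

p = 157/501 ≈ 0.313373.
d = −(3/4) ln(1 − 4p/3) = −0.75 ln(1 − 0.417831) = −0.75 ln(0.582169)
  = −0.75 × (-0.540994) = 0.405746 substitutions/site.

0.4057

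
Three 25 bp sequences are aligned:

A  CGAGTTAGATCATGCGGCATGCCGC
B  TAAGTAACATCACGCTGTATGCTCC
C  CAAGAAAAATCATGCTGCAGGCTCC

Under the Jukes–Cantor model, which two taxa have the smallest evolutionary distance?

B and C

A–B: 9/25 differ, p = 0.360, d = 0.490.
A–C: 8/25 differ, p = 0.320, d = 0.417.
B–C: 6/25 differ, p = 0.240, d = 0.289.
The smallest distance is between B and C.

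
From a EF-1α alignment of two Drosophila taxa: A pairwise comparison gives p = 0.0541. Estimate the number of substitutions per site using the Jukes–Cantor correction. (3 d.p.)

d = −(3/4) ln(1 − 4p/3) = −0.75 ln(1 − 0.072133) = −0.75 ln(0.927867)
  = −0.75 × (-0.074867) = 0.056150 substitutions/site.

0.056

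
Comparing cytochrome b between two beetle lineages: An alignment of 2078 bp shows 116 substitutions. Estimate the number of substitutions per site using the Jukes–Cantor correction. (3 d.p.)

0.058

p = 116/2078 ≈ 0.055823.
d = −(3/4) ln(1 − 4p/3) = −0.75 ln(1 − 0.074431) = −0.75 ln(0.925569)
  = −0.75 × (-0.077347) = 0.058010 substitutions/site.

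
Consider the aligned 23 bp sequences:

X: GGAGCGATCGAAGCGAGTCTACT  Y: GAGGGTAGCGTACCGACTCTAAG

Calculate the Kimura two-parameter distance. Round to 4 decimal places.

Of 23 sites, 2 differences are transitions and 8 are transversions, so P = 2/23 ≈ 0.086957 and Q = 8/23 ≈ 0.347826.
Under the Kimura two-parameter model, d = −½ ln(1 − 2P − Q) − ¼ ln(1 − 2Q).
1 − 2P − Q = 0.47826, giving −½ ln(0.47826) = 0.368800.
1 − 2Q = 0.304348, giving −¼ ln(0.304348) = 0.297396.
d = 0.368800 + 0.297396 = 0.666196.

0.6662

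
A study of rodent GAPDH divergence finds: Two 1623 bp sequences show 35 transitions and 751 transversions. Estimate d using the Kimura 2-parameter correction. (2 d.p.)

1.00

P = 35/1623 ≈ 0.021565 and Q = 751/1623 ≈ 0.462723.
Under the Kimura two-parameter model, d = −½ ln(1 − 2P − Q) − ¼ ln(1 − 2Q).
1 − 2P − Q = 0.494147, giving −½ ln(0.494147) = 0.352461.
1 − 2Q = 0.074554, giving −¼ ln(0.074554) = 0.649058.
d = 0.352461 + 0.649058 = 1.001519.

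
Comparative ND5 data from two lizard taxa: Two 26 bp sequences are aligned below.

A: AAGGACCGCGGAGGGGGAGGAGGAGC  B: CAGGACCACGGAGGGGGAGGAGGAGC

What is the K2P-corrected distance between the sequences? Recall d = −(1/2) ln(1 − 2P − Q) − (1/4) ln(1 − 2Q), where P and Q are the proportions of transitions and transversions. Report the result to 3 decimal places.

0.081

Of 26 sites, 1 differences are transitions and 1 are transversions, so P = 1/26 ≈ 0.038462 and Q = 1/26 ≈ 0.038462.
Under the Kimura two-parameter model, d = −½ ln(1 − 2P − Q) − ¼ ln(1 − 2Q).
1 − 2P − Q = 0.884614, giving −½ ln(0.884614) = 0.061302.
1 − 2Q = 0.923076, giving −¼ ln(0.923076) = 0.020011.
d = 0.061302 + 0.020011 = 0.081313.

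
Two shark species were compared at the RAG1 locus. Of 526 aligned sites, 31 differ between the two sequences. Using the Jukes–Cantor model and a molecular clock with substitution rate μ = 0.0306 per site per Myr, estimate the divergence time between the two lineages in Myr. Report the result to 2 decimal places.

p = 31/526 ≈ 0.058935.
d = −(3/4) ln(1 − 4p/3) = −0.75 ln(1 − 0.07858) = −0.75 ln(0.92142)
  = −0.75 × (-0.081839) = 0.061379 substitutions/site.
Under a molecular clock d = 2μt, so t = d/(2μ) = 0.061379 / (2 × 0.0306) = 1.00 Myr.

1.00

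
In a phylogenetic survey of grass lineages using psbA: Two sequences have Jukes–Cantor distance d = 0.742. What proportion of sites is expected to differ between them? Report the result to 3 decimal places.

0.471

p = (3/4)(1 − e^(−4d/3)) = 0.75 × (1 − e^(-0.989333)) = 0.75 × (1 − 0.371825) = 0.471131.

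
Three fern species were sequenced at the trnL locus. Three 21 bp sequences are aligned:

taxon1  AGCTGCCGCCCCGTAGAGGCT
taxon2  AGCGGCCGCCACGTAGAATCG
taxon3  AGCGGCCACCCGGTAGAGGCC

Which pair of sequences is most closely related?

taxon1–taxon2: 5/21 differ, p = 0.238, d = 0.286.
taxon1–taxon3: 4/21 differ, p = 0.190, d = 0.220.
taxon2–taxon3: 6/21 differ, p = 0.286, d = 0.360.
The smallest distance is between taxon1 and taxon3.

taxon1 and taxon3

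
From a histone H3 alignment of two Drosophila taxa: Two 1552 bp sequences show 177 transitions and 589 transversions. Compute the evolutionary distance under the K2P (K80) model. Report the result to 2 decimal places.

P = 177/1552 ≈ 0.114046 and Q = 589/1552 ≈ 0.37951.
Under the Kimura two-parameter model, d = −½ ln(1 − 2P − Q) − ¼ ln(1 − 2Q).
1 − 2P − Q = 0.392398, giving −½ ln(0.392398) = 0.467739.
1 − 2Q = 0.24098, giving −¼ ln(0.24098) = 0.355760.
d = 0.467739 + 0.355760 = 0.823499.

0.82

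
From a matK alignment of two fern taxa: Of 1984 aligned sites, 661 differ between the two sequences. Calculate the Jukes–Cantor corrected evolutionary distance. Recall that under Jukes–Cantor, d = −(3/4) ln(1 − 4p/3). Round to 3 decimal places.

p = 661/1984 ≈ 0.333165.
d = −(3/4) ln(1 − 4p/3) = −0.75 ln(1 − 0.44422) = −0.75 ln(0.55578)
  = −0.75 × (-0.587383) = 0.440537 substitutions/site.

0.441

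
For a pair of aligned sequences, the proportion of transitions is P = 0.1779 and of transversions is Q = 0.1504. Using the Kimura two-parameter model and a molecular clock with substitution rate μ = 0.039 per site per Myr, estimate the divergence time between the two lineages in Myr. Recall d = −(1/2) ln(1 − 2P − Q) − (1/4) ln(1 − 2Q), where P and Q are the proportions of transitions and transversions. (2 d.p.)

Under the Kimura two-parameter model, d = −½ ln(1 − 2P − Q) − ¼ ln(1 − 2Q).
1 − 2P − Q = 0.4938, giving −½ ln(0.4938) = 0.352812.
1 − 2Q = 0.6992, giving −¼ ln(0.6992) = 0.089455.
d = 0.352812 + 0.089455 = 0.442267.
Under a molecular clock d = 2μt, so t = d/(2μ) = 0.442267 / (2 × 0.039) = 5.67 Myr.

5.67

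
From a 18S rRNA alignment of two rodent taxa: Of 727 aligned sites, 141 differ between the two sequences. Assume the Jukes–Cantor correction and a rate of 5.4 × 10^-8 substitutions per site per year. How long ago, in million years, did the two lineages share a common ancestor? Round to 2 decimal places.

p = 141/727 ≈ 0.193948.
d = −(3/4) ln(1 − 4p/3) = −0.75 ln(1 − 0.258597) = −0.75 ln(0.741403)
  = −0.75 × (-0.299211) = 0.224408 substitutions/site.
Under a molecular clock d = 2μt, so t = d/(2μ) = 0.224408 / (2 × 5.4 × 10^-8) = 2.08 million years.

2.08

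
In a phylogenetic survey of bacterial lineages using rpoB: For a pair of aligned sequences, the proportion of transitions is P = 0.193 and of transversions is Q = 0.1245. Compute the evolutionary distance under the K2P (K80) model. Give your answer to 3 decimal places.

Under the Kimura two-parameter model, d = −½ ln(1 − 2P − Q) − ¼ ln(1 − 2Q).
1 − 2P − Q = 0.4895, giving −½ ln(0.4895) = 0.357185.
1 − 2Q = 0.751, giving −¼ ln(0.751) = 0.071587.
d = 0.357185 + 0.071587 = 0.428772.

0.429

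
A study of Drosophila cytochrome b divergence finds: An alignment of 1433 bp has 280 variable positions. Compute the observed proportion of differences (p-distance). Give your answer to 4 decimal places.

0.1954

p = 280/1433 = 0.195394… ≈ 0.1954 (to 4 d.p.).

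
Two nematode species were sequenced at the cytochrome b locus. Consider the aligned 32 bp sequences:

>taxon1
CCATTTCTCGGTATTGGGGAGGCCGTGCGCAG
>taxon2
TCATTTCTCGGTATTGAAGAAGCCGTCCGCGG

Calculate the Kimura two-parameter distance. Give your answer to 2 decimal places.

0.23

Of 32 sites, 5 differences are transitions and 1 are transversions, so P = 5/32 = 0.15625 and Q = 1/32 = 0.03125.
Under the Kimura two-parameter model, d = −½ ln(1 − 2P − Q) − ¼ ln(1 − 2Q).
1 − 2P − Q = 0.65625, giving −½ ln(0.65625) = 0.210607.
1 − 2Q = 0.9375, giving −¼ ln(0.9375) = 0.016135.
d = 0.210607 + 0.016135 = 0.226742.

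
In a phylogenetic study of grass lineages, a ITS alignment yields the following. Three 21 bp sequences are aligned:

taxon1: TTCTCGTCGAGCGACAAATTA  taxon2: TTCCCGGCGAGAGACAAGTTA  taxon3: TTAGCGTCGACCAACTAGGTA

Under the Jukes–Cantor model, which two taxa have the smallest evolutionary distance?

taxon1–taxon2: 4/21 differ, p = 0.190, d = 0.220.
taxon1–taxon3: 7/21 differ, p = 0.333, d = 0.441.
taxon2–taxon3: 8/21 differ, p = 0.381, d = 0.532.
The smallest distance is between taxon1 and taxon2.

taxon1 and taxon2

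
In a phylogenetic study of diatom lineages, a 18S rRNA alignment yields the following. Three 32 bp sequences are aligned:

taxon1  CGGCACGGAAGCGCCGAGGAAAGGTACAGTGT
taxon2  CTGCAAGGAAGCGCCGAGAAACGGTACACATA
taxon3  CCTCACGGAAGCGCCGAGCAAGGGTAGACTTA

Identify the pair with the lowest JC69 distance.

taxon2 and taxon3

taxon1–taxon2: 8/32 differ, p = 0.250, d = 0.304.
taxon1–taxon3: 8/32 differ, p = 0.250, d = 0.304.
taxon2–taxon3: 7/32 differ, p = 0.219, d = 0.259.
The smallest distance is between taxon2 and taxon3.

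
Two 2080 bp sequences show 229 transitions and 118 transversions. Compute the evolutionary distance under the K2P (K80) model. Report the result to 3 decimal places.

P = 229/2080 ≈ 0.110096 and Q = 118/2080 ≈ 0.056731.
Under the Kimura two-parameter model, d = −½ ln(1 − 2P − Q) − ¼ ln(1 − 2Q).
1 − 2P − Q = 0.723077, giving −½ ln(0.723077) = 0.162120.
1 − 2Q = 0.886538, giving −¼ ln(0.886538) = 0.030108.
d = 0.162120 + 0.030108 = 0.192228.

0.192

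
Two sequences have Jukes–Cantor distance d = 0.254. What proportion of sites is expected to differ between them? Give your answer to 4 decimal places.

p = (3/4)(1 − e^(−4d/3)) = 0.75 × (1 − e^(-0.338667)) = 0.75 × (1 − 0.712720) = 0.215460.

0.2155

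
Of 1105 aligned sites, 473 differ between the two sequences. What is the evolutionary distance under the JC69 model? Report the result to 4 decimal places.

0.6343

p = 473/1105 ≈ 0.428054.
d = −(3/4) ln(1 − 4p/3) = −0.75 ln(1 − 0.570739) = −0.75 ln(0.429261)
  = −0.75 × (-0.845690) = 0.634268 substitutions/site.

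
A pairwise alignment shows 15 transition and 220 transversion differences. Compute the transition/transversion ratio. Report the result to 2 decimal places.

0.07

R = 15/220 = 0.068181… ≈ 0.07 (to 2 d.p.).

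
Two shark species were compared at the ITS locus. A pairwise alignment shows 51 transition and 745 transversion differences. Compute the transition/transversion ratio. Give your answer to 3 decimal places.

0.068

R = 51/745 = 0.068456… ≈ 0.068 (to 3 d.p.).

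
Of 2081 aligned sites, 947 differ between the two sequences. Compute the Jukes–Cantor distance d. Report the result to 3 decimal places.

0.700

p = 947/2081 ≈ 0.45507.
d = −(3/4) ln(1 − 4p/3) = −0.75 ln(1 − 0.60676) = −0.75 ln(0.39324)
  = −0.75 × (-0.933335) = 0.700001 substitutions/site.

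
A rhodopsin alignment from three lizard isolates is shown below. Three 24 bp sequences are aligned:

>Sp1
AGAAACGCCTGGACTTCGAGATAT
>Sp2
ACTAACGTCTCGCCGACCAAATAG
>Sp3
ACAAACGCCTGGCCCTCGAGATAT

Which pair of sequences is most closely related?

Sp1 and Sp3

Sp1–Sp2: 10/24 differ, p = 0.417, d = 0.608.
Sp1–Sp3: 3/24 differ, p = 0.125, d = 0.137.
Sp2–Sp3: 8/24 differ, p = 0.333, d = 0.441.
The smallest distance is between Sp1 and Sp3.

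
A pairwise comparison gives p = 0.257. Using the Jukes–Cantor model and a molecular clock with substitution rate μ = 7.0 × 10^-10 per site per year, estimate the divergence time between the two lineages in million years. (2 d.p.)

d = −(3/4) ln(1 − 4p/3) = −0.75 ln(1 − 0.342667) = −0.75 ln(0.657333)
  = −0.75 × (-0.419565) = 0.314674 substitutions/site.
Under a molecular clock d = 2μt, so t = d/(2μ) = 0.314674 / (2 × 7.0 × 10^-10) = 224.77 million years.

224.77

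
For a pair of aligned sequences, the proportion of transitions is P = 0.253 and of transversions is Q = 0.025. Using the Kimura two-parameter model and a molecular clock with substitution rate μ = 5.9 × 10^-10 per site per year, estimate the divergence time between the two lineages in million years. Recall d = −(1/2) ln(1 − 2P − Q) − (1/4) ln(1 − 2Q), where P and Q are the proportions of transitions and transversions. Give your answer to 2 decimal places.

Under the Kimura two-parameter model, d = −½ ln(1 − 2P − Q) − ¼ ln(1 − 2Q).
1 − 2P − Q = 0.469, giving −½ ln(0.469) = 0.378576.
1 − 2Q = 0.95, giving −¼ ln(0.95) = 0.012823.
d = 0.378576 + 0.012823 = 0.391399.
Under a molecular clock d = 2μt, so t = d/(2μ) = 0.391399 / (2 × 5.9 × 10^-10) = 331.69 million years.

331.69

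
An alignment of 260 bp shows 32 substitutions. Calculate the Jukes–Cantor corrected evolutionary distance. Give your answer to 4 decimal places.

p = 32/260 ≈ 0.123077.
d = −(3/4) ln(1 − 4p/3) = −0.75 ln(1 − 0.164103) = −0.75 ln(0.835897)
  = −0.75 × (-0.179250) = 0.134438 substitutions/site.

0.1344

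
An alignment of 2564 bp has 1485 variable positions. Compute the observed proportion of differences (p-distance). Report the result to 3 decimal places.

0.579

p = 1485/2564 = 0.579173… ≈ 0.579 (to 3 d.p.).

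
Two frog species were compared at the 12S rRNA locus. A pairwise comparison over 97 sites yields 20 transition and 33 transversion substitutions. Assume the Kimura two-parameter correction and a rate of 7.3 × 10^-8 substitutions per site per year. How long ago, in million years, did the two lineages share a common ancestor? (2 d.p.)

P = 20/97 ≈ 0.206186 and Q = 33/97 ≈ 0.340206.
Under the Kimura two-parameter model, d = −½ ln(1 − 2P − Q) − ¼ ln(1 − 2Q).
1 − 2P − Q = 0.247422, giving −½ ln(0.247422) = 0.698330.
1 − 2Q = 0.319588, giving −¼ ln(0.319588) = 0.285181.
d = 0.698330 + 0.285181 = 0.983511.
Under a molecular clock d = 2μt, so t = d/(2μ) = 0.983511 / (2 × 7.3 × 10^-8) = 6.74 million years.

6.74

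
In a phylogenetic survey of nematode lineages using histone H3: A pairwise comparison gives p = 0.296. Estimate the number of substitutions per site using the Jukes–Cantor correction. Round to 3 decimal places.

0.376

d = −(3/4) ln(1 − 4p/3) = −0.75 ln(1 − 0.394667) = −0.75 ln(0.605333)
  = −0.75 × (-0.501977) = 0.376483 substitutions/site.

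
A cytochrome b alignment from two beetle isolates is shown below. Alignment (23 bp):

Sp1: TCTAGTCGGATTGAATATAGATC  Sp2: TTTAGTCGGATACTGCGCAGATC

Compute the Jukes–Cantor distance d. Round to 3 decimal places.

0.467

The sequences differ at 8 of 23 sites (2, 12, 13, 14, 15, 16, 17, 18), so p = 8/23 ≈ 0.347826.
d = −(3/4) ln(1 − 4p/3) = −0.75 ln(1 − 0.463768) = −0.75 ln(0.536232)
  = −0.75 × (-0.623188) = 0.467391 substitutions/site.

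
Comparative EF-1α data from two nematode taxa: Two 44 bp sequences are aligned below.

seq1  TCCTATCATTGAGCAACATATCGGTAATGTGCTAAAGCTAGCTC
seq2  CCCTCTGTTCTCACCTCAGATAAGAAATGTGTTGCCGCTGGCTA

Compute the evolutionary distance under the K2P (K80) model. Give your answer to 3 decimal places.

0.699

Of 44 sites, 7 differences are transitions and 13 are transversions, so P = 7/44 ≈ 0.159091 and Q = 13/44 ≈ 0.295455.
Under the Kimura two-parameter model, d = −½ ln(1 − 2P − Q) − ¼ ln(1 − 2Q).
1 − 2P − Q = 0.386363, giving −½ ln(0.386363) = 0.475489.
1 − 2Q = 0.40909, giving −¼ ln(0.40909) = 0.223455.
d = 0.475489 + 0.223455 = 0.698944.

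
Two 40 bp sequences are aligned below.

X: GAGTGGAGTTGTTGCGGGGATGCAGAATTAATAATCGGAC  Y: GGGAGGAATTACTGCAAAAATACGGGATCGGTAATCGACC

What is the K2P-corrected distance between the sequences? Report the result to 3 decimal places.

Of 40 sites, 15 differences are transitions and 2 are transversions, so P = 15/40 = 0.375 and Q = 2/40 = 0.05.
Under the Kimura two-parameter model, d = −½ ln(1 − 2P − Q) − ¼ ln(1 − 2Q).
1 − 2P − Q = 0.2, giving −½ ln(0.2) = 0.804719.
1 − 2Q = 0.9, giving −¼ ln(0.9) = 0.026340.
d = 0.804719 + 0.026340 = 0.831059.

0.831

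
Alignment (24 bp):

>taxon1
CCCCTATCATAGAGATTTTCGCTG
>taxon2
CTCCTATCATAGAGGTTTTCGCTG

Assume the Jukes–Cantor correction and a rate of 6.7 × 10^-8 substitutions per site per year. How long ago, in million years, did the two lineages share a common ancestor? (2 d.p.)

0.66

The sequences differ at 2 of 24 sites (2, 15), so p = 2/24 ≈ 0.083333.
d = −(3/4) ln(1 − 4p/3) = −0.75 ln(1 − 0.111111) = −0.75 ln(0.888889)
  = −0.75 × (-0.117783) = 0.088337 substitutions/site.
Under a molecular clock d = 2μt, so t = d/(2μ) = 0.088337 / (2 × 6.7 × 10^-8) = 0.66 million years.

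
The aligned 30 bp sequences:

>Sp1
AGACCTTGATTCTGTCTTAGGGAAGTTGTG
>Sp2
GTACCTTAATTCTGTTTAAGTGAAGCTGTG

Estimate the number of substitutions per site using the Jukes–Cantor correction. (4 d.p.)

The sequences differ at 7 of 30 sites (1, 2, 8, 16, 18, 21, 26), so p = 7/30 ≈ 0.233333.
d = −(3/4) ln(1 − 4p/3) = −0.75 ln(1 − 0.311111) = −0.75 ln(0.688889)
  = −0.75 × (-0.372675) = 0.279506 substitutions/site.

0.2795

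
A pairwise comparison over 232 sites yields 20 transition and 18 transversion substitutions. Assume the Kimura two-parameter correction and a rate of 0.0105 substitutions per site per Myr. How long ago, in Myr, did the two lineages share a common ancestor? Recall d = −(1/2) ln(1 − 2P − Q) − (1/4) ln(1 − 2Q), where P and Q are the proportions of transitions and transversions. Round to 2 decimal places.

8.86

P = 20/232 ≈ 0.086207 and Q = 18/232 ≈ 0.077586.
Under the Kimura two-parameter model, d = −½ ln(1 − 2P − Q) − ¼ ln(1 − 2Q).
1 − 2P − Q = 0.75, giving −½ ln(0.75) = 0.143841.
1 − 2Q = 0.844828, giving −¼ ln(0.844828) = 0.042156.
d = 0.143841 + 0.042156 = 0.185997.
Under a molecular clock d = 2μt, so t = d/(2μ) = 0.185997 / (2 × 0.0105) = 8.86 Myr.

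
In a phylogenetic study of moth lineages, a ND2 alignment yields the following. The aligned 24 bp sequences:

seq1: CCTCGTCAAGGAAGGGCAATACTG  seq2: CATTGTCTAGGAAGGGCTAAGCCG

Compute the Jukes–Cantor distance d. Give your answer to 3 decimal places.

0.369

The sequences differ at 7 of 24 sites (2, 4, 8, 18, 20, 21, 23), so p = 7/24 ≈ 0.291667.
d = −(3/4) ln(1 − 4p/3) = −0.75 ln(1 − 0.388889) = −0.75 ln(0.611111)
  = −0.75 × (-0.492477) = 0.369358 substitutions/site.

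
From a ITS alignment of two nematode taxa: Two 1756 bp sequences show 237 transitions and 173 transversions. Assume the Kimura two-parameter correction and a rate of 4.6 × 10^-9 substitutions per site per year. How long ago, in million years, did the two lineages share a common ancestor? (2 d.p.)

P = 237/1756 ≈ 0.134966 and Q = 173/1756 ≈ 0.098519.
Under the Kimura two-parameter model, d = −½ ln(1 − 2P − Q) − ¼ ln(1 − 2Q).
1 − 2P − Q = 0.631549, giving −½ ln(0.631549) = 0.229790.
1 − 2Q = 0.802962, giving −¼ ln(0.802962) = 0.054862.
d = 0.229790 + 0.054862 = 0.284652.
Under a molecular clock d = 2μt, so t = d/(2μ) = 0.284652 / (2 × 4.6 × 10^-9) = 30.94 million years.

30.94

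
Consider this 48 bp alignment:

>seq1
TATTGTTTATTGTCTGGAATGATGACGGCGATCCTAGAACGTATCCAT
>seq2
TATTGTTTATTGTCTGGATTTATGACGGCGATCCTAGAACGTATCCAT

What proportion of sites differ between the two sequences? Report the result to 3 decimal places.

The sequences differ at 2 of 48 positions (sites 19, 21).
p = 2/48 = 0.041666… ≈ 0.042 (to 3 d.p.).

0.042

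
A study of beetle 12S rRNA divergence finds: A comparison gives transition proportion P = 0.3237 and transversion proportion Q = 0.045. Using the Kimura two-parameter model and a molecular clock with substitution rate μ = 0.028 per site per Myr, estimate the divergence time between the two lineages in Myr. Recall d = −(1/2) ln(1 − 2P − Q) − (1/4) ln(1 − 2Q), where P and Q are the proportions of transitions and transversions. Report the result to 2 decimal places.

Under the Kimura two-parameter model, d = −½ ln(1 − 2P − Q) − ¼ ln(1 − 2Q).
1 − 2P − Q = 0.3076, giving −½ ln(0.3076) = 0.589478.
1 − 2Q = 0.91, giving −¼ ln(0.91) = 0.023578.
d = 0.589478 + 0.023578 = 0.613056.
Under a molecular clock d = 2μt, so t = d/(2μ) = 0.613056 / (2 × 0.028) = 10.95 Myr.

10.95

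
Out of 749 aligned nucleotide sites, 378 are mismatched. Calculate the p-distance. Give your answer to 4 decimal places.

p = 378/749 = 0.504672… ≈ 0.5047 (to 4 d.p.).

0.5047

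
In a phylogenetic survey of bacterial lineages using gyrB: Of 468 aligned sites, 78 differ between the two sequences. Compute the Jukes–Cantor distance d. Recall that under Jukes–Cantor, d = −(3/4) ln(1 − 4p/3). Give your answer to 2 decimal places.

0.19

p = 78/468 ≈ 0.166667.
d = −(3/4) ln(1 − 4p/3) = −0.75 ln(1 − 0.222223) = −0.75 ln(0.777777)
  = −0.75 × (-0.251315) = 0.188486 substitutions/site.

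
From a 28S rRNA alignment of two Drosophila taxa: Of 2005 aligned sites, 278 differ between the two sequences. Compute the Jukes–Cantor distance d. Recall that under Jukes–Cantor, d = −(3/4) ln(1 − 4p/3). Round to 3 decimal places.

p = 278/2005 ≈ 0.138653.
d = −(3/4) ln(1 − 4p/3) = −0.75 ln(1 − 0.184871) = −0.75 ln(0.815129)
  = −0.75 × (-0.204409) = 0.153307 substitutions/site.

0.153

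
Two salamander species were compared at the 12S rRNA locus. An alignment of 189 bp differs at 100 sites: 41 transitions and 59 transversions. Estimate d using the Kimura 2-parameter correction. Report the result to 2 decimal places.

0.93

P = 41/189 ≈ 0.216931 and Q = 59/189 ≈ 0.312169.
Under the Kimura two-parameter model, d = −½ ln(1 − 2P − Q) − ¼ ln(1 − 2Q).
1 − 2P − Q = 0.253969, giving −½ ln(0.253969) = 0.685272.
1 − 2Q = 0.375662, giving −¼ ln(0.375662) = 0.244766.
d = 0.685272 + 0.244766 = 0.930038.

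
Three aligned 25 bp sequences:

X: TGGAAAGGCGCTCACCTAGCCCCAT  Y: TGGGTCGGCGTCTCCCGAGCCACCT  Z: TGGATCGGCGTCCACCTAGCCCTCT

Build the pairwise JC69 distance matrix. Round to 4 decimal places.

d(X,Y) = 0.5716, d(X,Z) = 0.2892, d(Y,Z) = 0.2892

X–Y: 10/25 sites differ → p = 0.4, d = −0.75 ln(1 − 0.533333) = 0.571605 ≈ 0.5716.
X–Z: 6/25 sites differ → p = 0.24, d = −0.75 ln(1 − 0.32) = 0.289247 ≈ 0.2892.
Y–Z: 6/25 sites differ → p = 0.24, d = −0.75 ln(1 − 0.32) = 0.289247 ≈ 0.2892.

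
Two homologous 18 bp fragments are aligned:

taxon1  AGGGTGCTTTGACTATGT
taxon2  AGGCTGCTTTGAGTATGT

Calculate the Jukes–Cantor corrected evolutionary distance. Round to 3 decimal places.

0.120

The sequences differ at 2 of 18 sites (4, 13), so p = 2/18 ≈ 0.111111.
d = −(3/4) ln(1 − 4p/3) = −0.75 ln(1 − 0.148148) = −0.75 ln(0.851852)
  = −0.75 × (-0.160342) = 0.120257 substitutions/site.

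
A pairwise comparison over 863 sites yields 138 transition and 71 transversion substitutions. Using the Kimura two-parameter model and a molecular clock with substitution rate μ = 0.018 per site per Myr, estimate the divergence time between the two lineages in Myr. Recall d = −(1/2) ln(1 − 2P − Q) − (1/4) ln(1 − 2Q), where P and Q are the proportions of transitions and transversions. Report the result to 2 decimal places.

P = 138/863 ≈ 0.159907 and Q = 71/863 ≈ 0.082271.
Under the Kimura two-parameter model, d = −½ ln(1 − 2P − Q) − ¼ ln(1 − 2Q).
1 − 2P − Q = 0.597915, giving −½ ln(0.597915) = 0.257153.
1 − 2Q = 0.835458, giving −¼ ln(0.835458) = 0.044944.
d = 0.257153 + 0.044944 = 0.302097.
Under a molecular clock d = 2μt, so t = d/(2μ) = 0.302097 / (2 × 0.018) = 8.39 Myr.

8.39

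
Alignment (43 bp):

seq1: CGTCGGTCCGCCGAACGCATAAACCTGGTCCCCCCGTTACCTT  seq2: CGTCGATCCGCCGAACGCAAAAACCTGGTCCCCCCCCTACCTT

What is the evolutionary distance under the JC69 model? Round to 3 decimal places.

0.099

The sequences differ at 4 of 43 sites (6, 20, 36, 37), so p = 4/43 ≈ 0.093023.
d = −(3/4) ln(1 − 4p/3) = −0.75 ln(1 − 0.124031) = −0.75 ln(0.875969)
  = −0.75 × (-0.132425) = 0.099319 substitutions/site.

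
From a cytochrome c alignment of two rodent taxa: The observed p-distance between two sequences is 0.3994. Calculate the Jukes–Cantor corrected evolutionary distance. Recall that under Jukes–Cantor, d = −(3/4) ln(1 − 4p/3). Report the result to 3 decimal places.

0.570

d = −(3/4) ln(1 − 4p/3) = −0.75 ln(1 − 0.532533) = −0.75 ln(0.467467)
  = −0.75 × (-0.760427) = 0.570320 substitutions/site.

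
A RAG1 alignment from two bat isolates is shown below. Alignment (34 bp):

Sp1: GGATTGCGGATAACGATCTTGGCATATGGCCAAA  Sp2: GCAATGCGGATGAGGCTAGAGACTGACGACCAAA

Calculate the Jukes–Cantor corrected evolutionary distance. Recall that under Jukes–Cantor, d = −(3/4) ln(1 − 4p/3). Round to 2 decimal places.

The sequences differ at 13 of 34 sites, so p = 13/34 ≈ 0.382353.
d = −(3/4) ln(1 − 4p/3) = −0.75 ln(1 − 0.509804) = −0.75 ln(0.490196)
  = −0.75 × (-0.712950) = 0.534713 substitutions/site.

0.53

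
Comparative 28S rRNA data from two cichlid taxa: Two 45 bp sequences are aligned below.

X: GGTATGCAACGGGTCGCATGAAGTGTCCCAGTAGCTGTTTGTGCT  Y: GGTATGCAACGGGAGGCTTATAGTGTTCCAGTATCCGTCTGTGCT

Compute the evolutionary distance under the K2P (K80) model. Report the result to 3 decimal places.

Of 45 sites, 4 differences are transitions and 5 are transversions, so P = 4/45 ≈ 0.088889 and Q = 5/45 ≈ 0.111111.
Under the Kimura two-parameter model, d = −½ ln(1 − 2P − Q) − ¼ ln(1 − 2Q).
1 − 2P − Q = 0.711111, giving −½ ln(0.711111) = 0.170463.
1 − 2Q = 0.777778, giving −¼ ln(0.777778) = 0.062829.
d = 0.170463 + 0.062829 = 0.233292.

0.233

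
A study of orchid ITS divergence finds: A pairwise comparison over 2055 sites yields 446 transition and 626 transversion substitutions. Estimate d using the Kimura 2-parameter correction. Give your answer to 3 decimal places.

P = 446/2055 ≈ 0.217032 and Q = 626/2055 ≈ 0.304623.
Under the Kimura two-parameter model, d = −½ ln(1 − 2P − Q) − ¼ ln(1 − 2Q).
1 − 2P − Q = 0.261313, giving −½ ln(0.261313) = 0.671018.
1 − 2Q = 0.390754, giving −¼ ln(0.390754) = 0.234919.
d = 0.671018 + 0.234919 = 0.905937.

0.906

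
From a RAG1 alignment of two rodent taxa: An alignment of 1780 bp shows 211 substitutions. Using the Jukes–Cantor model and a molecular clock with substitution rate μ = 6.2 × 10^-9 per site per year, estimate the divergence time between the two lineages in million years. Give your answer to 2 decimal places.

p = 211/1780 ≈ 0.118539.
d = −(3/4) ln(1 − 4p/3) = −0.75 ln(1 − 0.158052) = −0.75 ln(0.841948)
  = −0.75 × (-0.172037) = 0.129028 substitutions/site.
Under a molecular clock d = 2μt, so t = d/(2μ) = 0.129028 / (2 × 6.2 × 10^-9) = 10.41 million years.

10.41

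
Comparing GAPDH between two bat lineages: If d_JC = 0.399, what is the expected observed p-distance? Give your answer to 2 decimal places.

0.31

p = (3/4)(1 − e^(−4d/3)) = 0.75 × (1 − e^(-0.532)) = 0.75 × (1 − 0.587429) = 0.309428.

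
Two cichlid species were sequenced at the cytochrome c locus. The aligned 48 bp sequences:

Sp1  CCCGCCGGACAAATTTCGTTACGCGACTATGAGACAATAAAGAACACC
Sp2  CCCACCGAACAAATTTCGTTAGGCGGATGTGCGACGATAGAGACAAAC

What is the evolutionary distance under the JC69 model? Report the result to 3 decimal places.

The sequences differ at 12 of 48 sites, so p = 12/48 = 0.25.
d = −(3/4) ln(1 − 4p/3) = −0.75 ln(1 − 0.333333) = −0.75 ln(0.666667)
  = −0.75 × (-0.405465) = 0.304099 substitutions/site.

0.304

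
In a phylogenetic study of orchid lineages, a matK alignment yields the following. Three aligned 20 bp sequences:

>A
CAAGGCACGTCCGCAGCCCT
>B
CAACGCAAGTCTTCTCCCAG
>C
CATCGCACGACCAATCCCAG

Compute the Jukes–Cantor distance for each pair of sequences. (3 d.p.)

A–B: 8/20 sites differ → p = 0.4, d = −0.75 ln(1 − 0.533333) = 0.571605 ≈ 0.572.
A–C: 9/20 sites differ → p = 0.45, d = −0.75 ln(1 − 0.6) = 0.687218 ≈ 0.687.
B–C: 6/20 sites differ → p = 0.3, d = −0.75 ln(1 − 0.4) = 0.383119 ≈ 0.383.

d(A,B) = 0.572, d(A,C) = 0.687, d(B,C) = 0.383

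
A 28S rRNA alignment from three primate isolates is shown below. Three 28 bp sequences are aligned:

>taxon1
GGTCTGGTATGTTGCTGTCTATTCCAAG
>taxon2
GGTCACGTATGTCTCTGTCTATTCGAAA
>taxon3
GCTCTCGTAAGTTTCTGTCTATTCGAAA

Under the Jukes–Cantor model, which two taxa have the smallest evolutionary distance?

taxon1–taxon2: 6/28 differ, p = 0.214, d = 0.252.
taxon1–taxon3: 6/28 differ, p = 0.214, d = 0.252.
taxon2–taxon3: 4/28 differ, p = 0.143, d = 0.158.
The smallest distance is between taxon2 and taxon3.

taxon2 and taxon3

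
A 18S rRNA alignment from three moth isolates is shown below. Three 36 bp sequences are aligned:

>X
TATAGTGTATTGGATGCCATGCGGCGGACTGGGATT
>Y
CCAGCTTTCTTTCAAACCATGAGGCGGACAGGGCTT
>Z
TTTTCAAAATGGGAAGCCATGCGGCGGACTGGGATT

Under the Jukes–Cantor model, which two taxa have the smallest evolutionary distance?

X–Y: 14/36 differ, p = 0.389, d = 0.548.
X–Z: 8/36 differ, p = 0.222, d = 0.264.
Y–Z: 15/36 differ, p = 0.417, d = 0.608.
The smallest distance is between X and Z.

X and Z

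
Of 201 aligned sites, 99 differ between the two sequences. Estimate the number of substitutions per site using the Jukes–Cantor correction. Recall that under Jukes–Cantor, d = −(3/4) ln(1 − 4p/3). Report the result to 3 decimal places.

p = 99/201 ≈ 0.492537.
d = −(3/4) ln(1 − 4p/3) = −0.75 ln(1 − 0.656716) = −0.75 ln(0.343284)
  = −0.75 × (-1.069197) = 0.801898 substitutions/site.

0.802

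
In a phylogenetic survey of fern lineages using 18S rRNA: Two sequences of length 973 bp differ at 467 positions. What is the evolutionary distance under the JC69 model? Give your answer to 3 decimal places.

p = 467/973 ≈ 0.479959.
d = −(3/4) ln(1 − 4p/3) = −0.75 ln(1 − 0.639945) = −0.75 ln(0.360055)
  = −0.75 × (-1.021498) = 0.766124 substitutions/site.

0.766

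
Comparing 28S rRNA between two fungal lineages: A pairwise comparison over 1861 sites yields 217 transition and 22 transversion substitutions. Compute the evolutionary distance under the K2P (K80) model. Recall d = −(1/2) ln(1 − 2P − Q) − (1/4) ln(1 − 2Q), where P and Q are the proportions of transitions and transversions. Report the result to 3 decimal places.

0.147

P = 217/1861 ≈ 0.116604 and Q = 22/1861 ≈ 0.011822.
Under the Kimura two-parameter model, d = −½ ln(1 − 2P − Q) − ¼ ln(1 − 2Q).
1 − 2P − Q = 0.75497, giving −½ ln(0.75497) = 0.140539.
1 − 2Q = 0.976356, giving −¼ ln(0.976356) = 0.005982.
d = 0.140539 + 0.005982 = 0.146521.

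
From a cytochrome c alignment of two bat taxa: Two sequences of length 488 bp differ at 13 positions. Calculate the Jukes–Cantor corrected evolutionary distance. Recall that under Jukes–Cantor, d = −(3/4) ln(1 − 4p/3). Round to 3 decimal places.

0.027

p = 13/488 ≈ 0.026639.
d = −(3/4) ln(1 − 4p/3) = −0.75 ln(1 − 0.035519) = −0.75 ln(0.964481)
  = −0.75 × (-0.036165) = 0.027124 substitutions/site.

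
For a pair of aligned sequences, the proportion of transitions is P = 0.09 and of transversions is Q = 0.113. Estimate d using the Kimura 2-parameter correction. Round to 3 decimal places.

Under the Kimura two-parameter model, d = −½ ln(1 − 2P − Q) − ¼ ln(1 − 2Q).
1 − 2P − Q = 0.707, giving −½ ln(0.707) = 0.173362.
1 − 2Q = 0.774, giving −¼ ln(0.774) = 0.064046.
d = 0.173362 + 0.064046 = 0.237408.

0.237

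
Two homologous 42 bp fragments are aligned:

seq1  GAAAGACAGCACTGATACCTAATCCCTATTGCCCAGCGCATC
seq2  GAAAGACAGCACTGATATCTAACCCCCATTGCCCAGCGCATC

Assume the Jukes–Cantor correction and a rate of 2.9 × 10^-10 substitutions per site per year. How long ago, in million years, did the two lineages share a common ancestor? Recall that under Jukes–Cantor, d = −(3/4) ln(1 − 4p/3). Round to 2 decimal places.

The sequences differ at 3 of 42 sites (18, 23, 27), so p = 3/42 ≈ 0.071429.
d = −(3/4) ln(1 − 4p/3) = −0.75 ln(1 − 0.095239) = −0.75 ln(0.904761)
  = −0.75 × (-0.100084) = 0.075063 substitutions/site.
Under a molecular clock d = 2μt, so t = d/(2μ) = 0.075063 / (2 × 2.9 × 10^-10) = 129.42 million years.

129.42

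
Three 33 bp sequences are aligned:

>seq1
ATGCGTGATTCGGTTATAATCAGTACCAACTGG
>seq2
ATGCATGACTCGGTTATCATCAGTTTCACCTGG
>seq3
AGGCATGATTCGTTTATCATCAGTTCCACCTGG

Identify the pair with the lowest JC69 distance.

seq2 and seq3

seq1–seq2: 6/33 differ, p = 0.182, d = 0.208.
seq1–seq3: 6/33 differ, p = 0.182, d = 0.208.
seq2–seq3: 4/33 differ, p = 0.121, d = 0.132.
The smallest distance is between seq2 and seq3.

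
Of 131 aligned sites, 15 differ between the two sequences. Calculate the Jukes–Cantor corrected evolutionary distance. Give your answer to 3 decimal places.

0.124

p = 15/131 ≈ 0.114504.
d = −(3/4) ln(1 − 4p/3) = −0.75 ln(1 − 0.152672) = −0.75 ln(0.847328)
  = −0.75 × (-0.165667) = 0.124250 substitutions/site.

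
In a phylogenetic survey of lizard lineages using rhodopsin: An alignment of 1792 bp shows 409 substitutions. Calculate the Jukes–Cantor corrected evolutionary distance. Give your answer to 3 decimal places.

p = 409/1792 ≈ 0.228237.
d = −(3/4) ln(1 − 4p/3) = −0.75 ln(1 − 0.304316) = −0.75 ln(0.695684)
  = −0.75 × (-0.362860) = 0.272145 substitutions/site.

0.272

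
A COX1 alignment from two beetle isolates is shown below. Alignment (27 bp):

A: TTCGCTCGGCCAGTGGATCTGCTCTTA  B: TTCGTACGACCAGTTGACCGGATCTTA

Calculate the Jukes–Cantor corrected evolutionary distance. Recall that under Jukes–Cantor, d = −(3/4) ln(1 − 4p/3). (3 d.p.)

0.318

The sequences differ at 7 of 27 sites (5, 6, 9, 15, 18, 20, 22), so p = 7/27 ≈ 0.259259.
d = −(3/4) ln(1 − 4p/3) = −0.75 ln(1 − 0.345679) = −0.75 ln(0.654321)
  = −0.75 × (-0.424157) = 0.318118 substitutions/site.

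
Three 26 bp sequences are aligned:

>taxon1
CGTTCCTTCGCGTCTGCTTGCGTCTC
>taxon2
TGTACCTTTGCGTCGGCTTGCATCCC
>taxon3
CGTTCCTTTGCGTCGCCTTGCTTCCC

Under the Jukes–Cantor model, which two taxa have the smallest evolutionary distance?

taxon1–taxon2: 6/26 differ, p = 0.231, d = 0.276.
taxon1–taxon3: 5/26 differ, p = 0.192, d = 0.222.
taxon2–taxon3: 4/26 differ, p = 0.154, d = 0.172.
The smallest distance is between taxon2 and taxon3.

taxon2 and taxon3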